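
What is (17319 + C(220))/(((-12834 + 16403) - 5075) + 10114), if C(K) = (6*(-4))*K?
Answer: 12039/8608 ≈ 1.3986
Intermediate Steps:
C(K) = -24*K
(17319 + C(220))/(((-12834 + 16403) - 5075) + 10114) = (17319 - 24*220)/(((-12834 + 16403) - 5075) + 10114) = (17319 - 5280)/((3569 - 5075) + 10114) = 12039/(-1506 + 10114) = 12039/8608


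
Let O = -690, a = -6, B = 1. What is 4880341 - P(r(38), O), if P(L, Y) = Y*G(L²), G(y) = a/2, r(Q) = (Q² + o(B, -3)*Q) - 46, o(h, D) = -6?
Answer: 4878271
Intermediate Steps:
r(Q) = -46 + Q² - 6*Q (r(Q) = (Q² - 6*Q) - 46 = -46 + Q² - 6*Q)
G(y) = -3 (G(y) = -6/2 = -6*½ = -3)
P(L, Y) = -3*Y (P(L, Y) = Y*(-3) = -3*Y)
4880341 - P(r(38), O) = 4880341 - (-3)*(-690) = 4880341 - 1*2070 = 4880341 - 2070 = 4878271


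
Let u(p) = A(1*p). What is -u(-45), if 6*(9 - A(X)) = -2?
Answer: -28/3 ≈ -9.3333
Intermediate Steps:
A(X) = 28/3 (A(X) = 9 - 1/6*(-2) = 9 + 1/3 = 28/3)
u(p) = 28/3
-u(-45) = -1*28/3 = -28/3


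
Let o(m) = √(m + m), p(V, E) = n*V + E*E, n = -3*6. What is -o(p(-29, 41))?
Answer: -√4406 ≈ -66.378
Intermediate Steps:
n = -18 (n = -1*18 = -18)
p(V, E) = E² - 18*V (p(V, E) = -18*V + E*E = -18*V + E² = E² - 18*V)
o(m) = √2*√m (o(m) = √(2*m) = √2*√m)
-o(p(-29, 41)) = -√2*√(41² - 18*(-29)) = -√2*√(1681 + 522) = -√2*√2203 = -√4406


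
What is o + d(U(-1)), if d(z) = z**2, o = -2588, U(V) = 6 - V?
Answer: -2539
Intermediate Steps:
o + d(U(-1)) = -2588 + (6 - 1*(-1))**2 = -2588 + (6 + 1)**2 = -2588 + 7**2 = -2588 + 49 = -2539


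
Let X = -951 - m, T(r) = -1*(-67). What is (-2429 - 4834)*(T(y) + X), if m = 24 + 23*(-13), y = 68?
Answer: 4423167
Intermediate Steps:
m = -275 (m = 24 - 299 = -275)
T(r) = 67
X = -676 (X = -951 - 1*(-275) = -951 + 275 = -676)
(-2429 - 4834)*(T(y) + X) = (-2429 - 4834)*(67 - 676) = -7263*(-609) = 4423167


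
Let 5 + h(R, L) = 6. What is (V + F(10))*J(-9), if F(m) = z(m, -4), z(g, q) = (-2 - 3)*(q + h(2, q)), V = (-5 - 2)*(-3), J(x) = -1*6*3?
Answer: -648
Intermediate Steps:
J(x) = -18 (J(x) = -6*3 = -18)
h(R, L) = 1 (h(R, L) = -5 + 6 = 1)
V = 21 (V = -7*(-3) = 21)
z(g, q) = -5 - 5*q (z(g, q) = (-2 - 3)*(q + 1) = -5*(1 + q) = -5 - 5*q)
F(m) = 15 (F(m) = -5 - 5*(-4) = -5 + 20 = 15)
(V + F(10))*J(-9) = (21 + 15)*(-18) = 36*(-18) = -648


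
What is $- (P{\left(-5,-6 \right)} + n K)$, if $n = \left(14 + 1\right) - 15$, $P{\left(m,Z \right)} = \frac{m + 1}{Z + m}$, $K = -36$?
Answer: $- \frac{4}{11} \approx -0.36364$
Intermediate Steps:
$P{\left(m,Z \right)} = \frac{1 + m}{Z + m}$
$n = 0$ ($n = 15 - 15 = 0$)
$- (P{\left(-5,-6 \right)} + n K) = - (\frac{1 - 5}{-6 - 5} + 0 \left(-36\right)) = - (\frac{1}{-11} \left(-4\right) + 0) = - (\left(- \frac{1}{11}\right) \left(-4\right) + 0) = - (\frac{4}{11} + 0) = \left(-1\right) \frac{4}{11} = - \frac{4}{11}$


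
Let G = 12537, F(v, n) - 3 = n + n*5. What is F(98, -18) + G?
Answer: 12432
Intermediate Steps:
F(v, n) = 3 + 6*n (F(v, n) = 3 + (n + n*5) = 3 + (n + 5*n) = 3 + 6*n)
F(98, -18) + G = (3 + 6*(-18)) + 12537 = (3 - 108) + 12537 = -105 + 12537 = 12432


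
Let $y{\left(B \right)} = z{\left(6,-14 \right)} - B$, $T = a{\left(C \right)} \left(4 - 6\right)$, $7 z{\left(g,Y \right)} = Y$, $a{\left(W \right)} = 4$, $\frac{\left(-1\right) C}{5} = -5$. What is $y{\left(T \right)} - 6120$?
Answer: $-6114$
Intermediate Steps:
$C = 25$ ($C = \left(-5\right) \left(-5\right) = 25$)
$z{\left(g,Y \right)} = \frac{Y}{7}$
$T = -8$ ($T = 4 \left(4 - 6\right) = 4 \left(-2\right) = -8$)
$y{\left(B \right)} = -2 - B$ ($y{\left(B \right)} = \frac{1}{7} \left(-14\right) - B = -2 - B$)
$y{\left(T \right)} - 6120 = \left(-2 - -8\right) - 6120 = \left(-2 + 8\right) - 6120 = 6 - 6120 = -6114$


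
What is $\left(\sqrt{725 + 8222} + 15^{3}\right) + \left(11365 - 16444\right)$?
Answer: $-1704 + \sqrt{8947} \approx -1609.4$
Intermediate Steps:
$\left(\sqrt{725 + 8222} + 15^{3}\right) + \left(11365 - 16444\right) = \left(\sqrt{8947} + 3375\right) - 5079 = \left(3375 + \sqrt{8947}\right) - 5079 = -1704 + \sqrt{8947}$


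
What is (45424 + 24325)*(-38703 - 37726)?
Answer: -5330846321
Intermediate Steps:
(45424 + 24325)*(-38703 - 37726) = 69749*(-76429) = -5330846321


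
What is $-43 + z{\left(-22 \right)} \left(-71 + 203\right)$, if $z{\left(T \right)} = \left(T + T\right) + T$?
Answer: $-8755$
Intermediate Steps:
$z{\left(T \right)} = 3 T$ ($z{\left(T \right)} = 2 T + T = 3 T$)
$-43 + z{\left(-22 \right)} \left(-71 + 203\right) = -43 + 3 \left(-22\right) \left(-71 + 203\right) = -43 - 8712 = -8755$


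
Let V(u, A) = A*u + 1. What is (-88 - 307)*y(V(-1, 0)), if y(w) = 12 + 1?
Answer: -5135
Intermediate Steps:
V(u, A) = 1 + A*u
y(w) = 13
(-88 - 307)*y(V(-1, 0)) = (-88 - 307)*13 = -395*13 = -5135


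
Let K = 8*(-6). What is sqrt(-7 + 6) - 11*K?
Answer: 528 + I ≈ 528.0 + 1.0*I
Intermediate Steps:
K = -48
sqrt(-7 + 6) - 11*K = sqrt(-7 + 6) - 11*(-48) = sqrt(-1) + 528 = I + 528 = 528 + I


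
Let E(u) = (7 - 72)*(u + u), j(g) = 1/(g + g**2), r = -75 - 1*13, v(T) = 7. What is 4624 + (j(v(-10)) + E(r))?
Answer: 899585/56 ≈ 16064.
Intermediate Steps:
r = -88 (r = -75 - 13 = -88)
E(u) = -130*u
4624 + (j(v(-10)) + E(r)) = 4624 + (1/(7*(1 + 7)) - 130*(-88)) = 4624 + ((1/7)/8 + 11440) = 4624 + ((1/7)*(1/8) + 11440) = 4624 + (1/56 + 11440) = 4624 + 640641/56 = 899585/56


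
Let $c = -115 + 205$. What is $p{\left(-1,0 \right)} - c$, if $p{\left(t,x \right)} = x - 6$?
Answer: $-96$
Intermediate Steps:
$p{\left(t,x \right)} = -6 + x$
$c = 90$
$p{\left(-1,0 \right)} - c = \left(-6 + 0\right) - 90 = -6 - 90 = -96$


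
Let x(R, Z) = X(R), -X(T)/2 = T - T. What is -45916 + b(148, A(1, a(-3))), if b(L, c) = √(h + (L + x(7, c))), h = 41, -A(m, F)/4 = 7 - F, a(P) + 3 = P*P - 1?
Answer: -45916 + 3*√21 ≈ -45902.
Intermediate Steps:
X(T) = 0 (X(T) = -2*(T - T) = -2*0 = 0)
x(R, Z) = 0
a(P) = -4 + P² (a(P) = -3 + (P*P - 1) = -3 + (P² - 1) = -3 + (-1 + P²) = -4 + P²)
A(m, F) = -28 + 4*F (A(m, F) = -4*(7 - F) = -28 + 4*F)
b(L, c) = √(41 + L) (b(L, c) = √(41 + (L + 0)) = √(41 + L))
-45916 + b(148, A(1, a(-3))) = -45916 + √(41 + 148) = -45916 + √189 = -45916 + 3*√21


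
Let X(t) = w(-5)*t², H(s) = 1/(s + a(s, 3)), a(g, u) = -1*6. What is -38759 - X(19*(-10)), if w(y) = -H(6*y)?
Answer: -357856/9 ≈ -39762.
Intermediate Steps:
a(g, u) = -6
H(s) = 1/(-6 + s) (H(s) = 1/(s - 6) = 1/(-6 + s))
w(y) = -1/(-6 + 6*y)
X(t) = t²/36 (X(t) = (-1/(-6 + 6*(-5)))*t² = (-1/(-6 - 30))*t² = (-1/(-36))*t² = (-1*(-1/36))*t² = t²/36)
-38759 - X(19*(-10)) = -38759 - (19*(-10))²/36 = -38759 - (-190)²/36 = -38759 - 36100/36 = -38759 - 1*9025/9 = -38759 - 9025/9 = -357856/9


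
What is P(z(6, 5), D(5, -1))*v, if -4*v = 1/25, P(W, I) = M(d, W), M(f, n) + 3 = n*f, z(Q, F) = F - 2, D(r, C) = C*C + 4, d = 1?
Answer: 0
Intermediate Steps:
D(r, C) = 4 + C**2 (D(r, C) = C**2 + 4 = 4 + C**2)
z(Q, F) = -2 + F
M(f, n) = -3 + f*n (M(f, n) = -3 + n*f = -3 + f*n)
P(W, I) = -3 + W (P(W, I) = -3 + 1*W = -3 + W)
v = -1/100 (v = -1/4/25 = -1/4*1/25 = -1/100 ≈ -0.010000)
P(z(6, 5), D(5, -1))*v = (-3 + (-2 + 5))*(-1/100) = (-3 + 3)*(-1/100) = 0*(-1/100) = 0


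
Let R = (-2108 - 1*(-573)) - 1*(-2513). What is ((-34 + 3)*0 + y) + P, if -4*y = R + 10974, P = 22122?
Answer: 19134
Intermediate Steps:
R = 978 (R = (-2108 + 573) + 2513 = -1535 + 2513 = 978)
y = -2988 (y = -(978 + 10974)/4 = -1/4*11952 = -2988)
((-34 + 3)*0 + y) + P = ((-34 + 3)*0 - 2988) + 22122 = (-31*0 - 2988) + 22122 = (0 - 2988) + 22122 = -2988 + 22122 = 19134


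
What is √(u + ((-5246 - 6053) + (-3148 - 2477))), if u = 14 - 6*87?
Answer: 2*I*√4358 ≈ 132.03*I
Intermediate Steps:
u = -508 (u = 14 - 522 = -508)
√(u + ((-5246 - 6053) + (-3148 - 2477))) = √(-508 + ((-5246 - 6053) + (-3148 - 2477))) = √(-508 + (-11299 - 5625)) = √(-508 - 16924) = √(-17432) = 2*I*√4358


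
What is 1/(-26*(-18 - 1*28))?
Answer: 1/1196 ≈ 0.00083612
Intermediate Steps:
1/(-26*(-18 - 1*28)) = 1/(-26*(-18 - 28)) = 1/(-26*(-46)) = 1/1196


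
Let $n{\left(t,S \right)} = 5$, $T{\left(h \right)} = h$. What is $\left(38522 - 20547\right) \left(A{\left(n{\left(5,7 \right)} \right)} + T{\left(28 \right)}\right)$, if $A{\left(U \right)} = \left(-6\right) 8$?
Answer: $-359500$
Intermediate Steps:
$A{\left(U \right)} = -48$
$\left(38522 - 20547\right) \left(A{\left(n{\left(5,7 \right)} \right)} + T{\left(28 \right)}\right) = \left(38522 - 20547\right) \left(-48 + 28\right) = 17975 \left(-20\right) = -359500$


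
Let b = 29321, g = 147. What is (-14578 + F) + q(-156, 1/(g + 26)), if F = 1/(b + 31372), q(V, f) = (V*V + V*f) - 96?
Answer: 101440459583/10499889 ≈ 9661.1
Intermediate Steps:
q(V, f) = -96 + V**2 + V*f (q(V, f) = (V**2 + V*f) - 96 = -96 + V**2 + V*f)
F = 1/60693 (F = 1/(29321 + 31372) = 1/60693 ≈ 1.6476e-5)
(-14578 + F) + q(-156, 1/(g + 26)) = (-14578 + 1/60693) + (-96 + (-156)**2 - 156/(147 + 26)) = -884782553/60693 + (-96 + 24336 - 156/173) = -884782553/60693 + 4193364/173 = 101440459583/10499889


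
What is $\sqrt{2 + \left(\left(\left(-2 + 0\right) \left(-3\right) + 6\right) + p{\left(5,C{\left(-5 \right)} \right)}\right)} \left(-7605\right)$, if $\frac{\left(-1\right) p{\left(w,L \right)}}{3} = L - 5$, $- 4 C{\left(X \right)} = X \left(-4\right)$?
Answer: $- 15210 \sqrt{11} \approx -50446.0$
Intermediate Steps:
$C{\left(X \right)} = X$ ($C{\left(X \right)} = - \frac{X \left(-4\right)}{4} = - \frac{\left(-4\right) X}{4} = X$)
$p{\left(w,L \right)} = 15 - 3 L$ ($p{\left(w,L \right)} = - 3 \left(L - 5\right) = - 3 \left(-5 + L\right) = 15 - 3 L$)
$\sqrt{2 + \left(\left(\left(-2 + 0\right) \left(-3\right) + 6\right) + p{\left(5,C{\left(-5 \right)} \right)}\right)} \left(-7605\right) = \sqrt{2 + \left(\left(\left(-2 + 0\right) \left(-3\right) + 6\right) + \left(15 - -15\right)\right)} \left(-7605\right) = \sqrt{2 + \left(\left(\left(-2\right) \left(-3\right) + 6\right) + \left(15 + 15\right)\right)} \left(-7605\right) = \sqrt{2 + \left(\left(6 + 6\right) + 30\right)} \left(-7605\right) = \sqrt{2 + \left(12 + 30\right)} \left(-7605\right) = \sqrt{2 + 42} \left(-7605\right) = \sqrt{44} \left(-7605\right) = 2 \sqrt{11} \left(-7605\right) = - 15210 \sqrt{11}$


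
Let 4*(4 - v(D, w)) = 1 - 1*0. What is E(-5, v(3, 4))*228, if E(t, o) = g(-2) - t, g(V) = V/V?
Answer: 1368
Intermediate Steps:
g(V) = 1
v(D, w) = 15/4 (v(D, w) = 4 - (1 - 1*0)/4 = 4 - (1 + 0)/4 = 4 - ¼*1 = 4 - ¼ = 15/4)
E(t, o) = 1 - t
E(-5, v(3, 4))*228 = (1 - 1*(-5))*228 = (1 + 5)*228 = 6*228 = 1368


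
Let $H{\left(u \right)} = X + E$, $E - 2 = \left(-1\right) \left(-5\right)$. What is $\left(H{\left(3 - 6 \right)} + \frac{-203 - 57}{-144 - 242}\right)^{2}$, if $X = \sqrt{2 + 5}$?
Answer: $\frac{2454104}{37249} + \frac{2962 \sqrt{7}}{193} \approx 106.49$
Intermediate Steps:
$X = \sqrt{7} \approx 2.6458$
$E = 7$ ($E = 2 - -5 = 2 + 5 = 7$)
$H{\left(u \right)} = 7 + \sqrt{7}$ ($H{\left(u \right)} = \sqrt{7} + 7 = 7 + \sqrt{7}$)
$\left(H{\left(3 - 6 \right)} + \frac{-203 - 57}{-144 - 242}\right)^{2} = \left(\left(7 + \sqrt{7}\right) + \frac{-203 - 57}{-144 - 242}\right)^{2} = \left(\left(7 + \sqrt{7}\right) - \frac{260}{-386}\right)^{2} = \left(\left(7 + \sqrt{7}\right) - - \frac{130}{193}\right)^{2} = \left(\left(7 + \sqrt{7}\right) + \frac{130}{193}\right)^{2} = \left(\frac{1481}{193} + \sqrt{7}\right)^{2}$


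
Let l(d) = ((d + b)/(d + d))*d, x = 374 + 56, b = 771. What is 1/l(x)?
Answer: 2/1201 ≈ 0.0016653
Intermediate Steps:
x = 430
l(d) = 771/2 + d/2 (l(d) = ((d + 771)/(d + d))*d = ((771 + d)/((2*d)))*d = ((771 + d)*(1/(2*d)))*d = ((771 + d)/(2*d))*d = 771/2 + d/2)
1/l(x) = 1/(771/2 + (½)*430) = 1/(771/2 + 215) = 1/(1201/2) = 2/1201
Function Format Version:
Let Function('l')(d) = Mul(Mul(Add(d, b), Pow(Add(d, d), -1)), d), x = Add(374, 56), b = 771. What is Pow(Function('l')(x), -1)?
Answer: Rational(2, 1201) ≈ 0.0016653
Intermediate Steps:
x = 430
Function('l')(d) = Add(Rational(771, 2), Mul(Rational(1, 2), d)) (Function('l')(d) = Mul(Mul(Add(d, 771), Pow(Add(d, d), -1)), d) = Mul(Mul(Add(771, d), Pow(Mul(2, d), -1)), d) = Mul(Mul(Add(771, d), Mul(Rational(1, 2), Pow(d, -1))), d) = Mul(Mul(Rational(1, 2), Pow(d, -1), Add(771, d)), d) = Add(Rational(771, 2), Mul(Rational(1, 2), d)))
Pow(Function('l')(x), -1) = Pow(Add(Rational(771, 2), Mul(Rational(1, 2), 430)), -1) = Pow(Add(Rational(771, 2), 215), -1) = Pow(Rational(1201, 2), -1) = Rational(2, 1201)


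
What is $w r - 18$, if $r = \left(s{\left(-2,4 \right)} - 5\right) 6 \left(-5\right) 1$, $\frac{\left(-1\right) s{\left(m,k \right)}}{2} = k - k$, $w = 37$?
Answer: $5532$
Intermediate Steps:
$s{\left(m,k \right)} = 0$ ($s{\left(m,k \right)} = - 2 \left(k - k\right) = \left(-2\right) 0 = 0$)
$r = 150$ ($r = \left(0 - 5\right) 6 \left(-5\right) 1 = - 5 \left(\left(-30\right) 1\right) = \left(-5\right) \left(-30\right) = 150$)
$w r - 18 = 37 \cdot 150 - 18 = 5550 - 18 = 5532$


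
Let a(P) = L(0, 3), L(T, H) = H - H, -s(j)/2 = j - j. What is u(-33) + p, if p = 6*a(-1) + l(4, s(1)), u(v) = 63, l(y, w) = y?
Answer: 67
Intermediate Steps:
s(j) = 0 (s(j) = -2*(j - j) = -2*0 = 0)
L(T, H) = 0
a(P) = 0
p = 4 (p = 6*0 + 4 = 0 + 4 = 4)
u(-33) + p = 63 + 4 = 67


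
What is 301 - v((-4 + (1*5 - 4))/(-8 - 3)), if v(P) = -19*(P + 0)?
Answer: 3368/11 ≈ 306.18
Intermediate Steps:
v(P) = -19*P
301 - v((-4 + (1*5 - 4))/(-8 - 3)) = 301 - (-19)*(-4 + (1*5 - 4))/(-8 - 3) = 301 - (-19)*(-4 + (5 - 4))/(-11) = 301 - (-19)*(-4 + 1)*(-1/11) = 301 - (-19)*(-3*(-1/11)) = 301 - (-19)*3/11 = 301 - 1*(-57/11) = 301 + 57/11 = 3368/11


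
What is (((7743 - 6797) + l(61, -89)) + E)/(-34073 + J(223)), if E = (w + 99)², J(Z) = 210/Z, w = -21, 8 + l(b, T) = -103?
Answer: -1542937/7598069 ≈ -0.20307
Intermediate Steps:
l(b, T) = -111 (l(b, T) = -8 - 103 = -111)
E = 6084 (E = (-21 + 99)² = 78² = 6084)
(((7743 - 6797) + l(61, -89)) + E)/(-34073 + J(223)) = (((7743 - 6797) - 111) + 6084)/(-34073 + 210/223) = ((946 - 111) + 6084)/(-34073 + 210*(1/223)) = (835 + 6084)/(-34073 + 210/223) = 6919/(-7598069/223) = 6919*(-223/7598069) = -1542937/7598069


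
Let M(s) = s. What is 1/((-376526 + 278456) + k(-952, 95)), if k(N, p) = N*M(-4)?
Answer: -1/94262 ≈ -1.0609e-5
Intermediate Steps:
k(N, p) = -4*N (k(N, p) = N*(-4) = -4*N)
1/((-376526 + 278456) + k(-952, 95)) = 1/((-376526 + 278456) - 4*(-952)) = 1/(-98070 + 3808) = 1/(-94262) = -1/94262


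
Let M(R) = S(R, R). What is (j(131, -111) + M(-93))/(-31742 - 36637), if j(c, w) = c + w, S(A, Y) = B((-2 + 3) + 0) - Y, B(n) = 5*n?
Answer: -118/68379 ≈ -0.0017257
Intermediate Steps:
S(A, Y) = 5 - Y (S(A, Y) = 5*((-2 + 3) + 0) - Y = 5*(1 + 0) - Y = 5*1 - Y = 5 - Y)
M(R) = 5 - R
(j(131, -111) + M(-93))/(-31742 - 36637) = ((131 - 111) + (5 - 1*(-93)))/(-31742 - 36637) = (20 + (5 + 93))/(-68379) = (20 + 98)*(-1/68379) = 118*(-1/68379) = -118/68379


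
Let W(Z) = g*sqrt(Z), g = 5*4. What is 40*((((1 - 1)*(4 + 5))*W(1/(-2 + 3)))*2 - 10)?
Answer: -400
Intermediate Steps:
g = 20
W(Z) = 20*sqrt(Z)
40*((((1 - 1)*(4 + 5))*W(1/(-2 + 3)))*2 - 10) = 40*((((1 - 1)*(4 + 5))*(20*sqrt(1/(-2 + 3))))*2 - 10) = 40*(((0*9)*(20*sqrt(1/1)))*2 - 10) = 40*((0*(20*sqrt(1)))*2 - 10) = 40*((0*(20*1))*2 - 10) = 40*((0*20)*2 - 10) = 40*(0*2 - 10) = 40*(0 - 10) = 40*(-10) = -400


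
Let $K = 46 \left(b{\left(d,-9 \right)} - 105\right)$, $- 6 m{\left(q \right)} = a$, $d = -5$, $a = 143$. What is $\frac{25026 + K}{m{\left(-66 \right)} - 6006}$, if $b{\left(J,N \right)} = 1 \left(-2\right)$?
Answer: $- \frac{120624}{36179} \approx -3.3341$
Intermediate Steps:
$b{\left(J,N \right)} = -2$
$m{\left(q \right)} = - \frac{143}{6}$ ($m{\left(q \right)} = \left(- \frac{1}{6}\right) 143 = - \frac{143}{6}$)
$K = -4922$ ($K = 46 \left(-2 - 105\right) = 46 \left(-107\right) = -4922$)
$\frac{25026 + K}{m{\left(-66 \right)} - 6006} = \frac{25026 - 4922}{- \frac{143}{6} - 6006} = \frac{20104}{- \frac{143}{6} - 6006} = \frac{20104}{- \frac{36179}{6}} = 20104 \left(- \frac{6}{36179}\right) = - \frac{120624}{36179}$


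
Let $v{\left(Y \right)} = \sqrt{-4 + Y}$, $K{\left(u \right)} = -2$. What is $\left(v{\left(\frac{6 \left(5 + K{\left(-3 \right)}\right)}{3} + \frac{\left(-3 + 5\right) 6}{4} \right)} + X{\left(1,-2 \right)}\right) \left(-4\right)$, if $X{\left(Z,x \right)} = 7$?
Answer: $-28 - 4 \sqrt{5} \approx -36.944$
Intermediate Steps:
$\left(v{\left(\frac{6 \left(5 + K{\left(-3 \right)}\right)}{3} + \frac{\left(-3 + 5\right) 6}{4} \right)} + X{\left(1,-2 \right)}\right) \left(-4\right) = \left(\sqrt{-4 + \left(\frac{6 \left(5 - 2\right)}{3} + \frac{\left(-3 + 5\right) 6}{4}\right)} + 7\right) \left(-4\right) = \left(\sqrt{-4 + \left(6 \cdot 3 \cdot \frac{1}{3} + 2 \cdot 6 \cdot \frac{1}{4}\right)} + 7\right) \left(-4\right) = \left(\sqrt{-4 + \left(18 \cdot \frac{1}{3} + 12 \cdot \frac{1}{4}\right)} + 7\right) \left(-4\right) = \left(\sqrt{-4 + \left(6 + 3\right)} + 7\right) \left(-4\right) = \left(\sqrt{-4 + 9} + 7\right) \left(-4\right) = \left(\sqrt{5} + 7\right) \left(-4\right) = \left(7 + \sqrt{5}\right) \left(-4\right) = -28 - 4 \sqrt{5}$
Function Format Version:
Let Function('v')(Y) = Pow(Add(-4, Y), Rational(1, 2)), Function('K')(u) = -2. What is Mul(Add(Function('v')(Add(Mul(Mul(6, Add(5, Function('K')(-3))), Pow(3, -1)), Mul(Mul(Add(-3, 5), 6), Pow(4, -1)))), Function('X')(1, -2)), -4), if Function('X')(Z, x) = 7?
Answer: Add(-28, Mul(-4, Pow(5, Rational(1, 2)))) ≈ -36.944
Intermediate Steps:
Mul(Add(Function('v')(Add(Mul(Mul(6, Add(5, Function('K')(-3))), Pow(3, -1)), Mul(Mul(Add(-3, 5), 6), Pow(4, -1)))), Function('X')(1, -2)), -4) = Mul(Add(Pow(Add(-4, Add(Mul(Mul(6, Add(5, -2)), Pow(3, -1)), Mul(Mul(Add(-3, 5), 6), Pow(4, -1)))), Rational(1, 2)), 7), -4) = Mul(Add(Pow(Add(-4, Add(Mul(Mul(6, 3), Rational(1, 3)), Mul(Mul(2, 6), Rational(1, 4)))), Rational(1, 2)), 7), -4) = Mul(Add(Pow(Add(-4, Add(Mul(18, Rational(1, 3)), Mul(12, Rational(1, 4)))), Rational(1, 2)), 7), -4) = Mul(Add(Pow(Add(-4, Add(6, 3)), Rational(1, 2)), 7), -4) = Mul(Add(Pow(Add(-4, 9), Rational(1, 2)), 7), -4) = Mul(Add(Pow(5, Rational(1, 2)), 7), -4) = Mul(Add(7, Pow(5, Rational(1, 2))), -4) = Add(-28, Mul(-4, Pow(5, Rational(1, 2))))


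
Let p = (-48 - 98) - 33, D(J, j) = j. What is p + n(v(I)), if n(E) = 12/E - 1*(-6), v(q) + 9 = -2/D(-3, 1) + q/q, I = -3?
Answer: -871/5 ≈ -174.20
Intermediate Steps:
v(q) = -10 (v(q) = -9 + (-2/1 + q/q) = -9 + (-2*1 + 1) = -9 + (-2 + 1) = -9 - 1 = -10)
n(E) = 6 + 12/E (n(E) = 12/E + 6 = 6 + 12/E)
p = -179 (p = -146 - 33 = -179)
p + n(v(I)) = -179 + (6 + 12/(-10)) = -179 + (6 + 12*(-⅒)) = -179 + (6 - 6/5) = -179 + 24/5 = -871/5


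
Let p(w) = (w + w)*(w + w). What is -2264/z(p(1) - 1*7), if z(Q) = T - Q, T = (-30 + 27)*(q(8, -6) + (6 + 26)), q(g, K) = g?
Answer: 2264/117 ≈ 19.350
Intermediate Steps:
p(w) = 4*w² (p(w) = (2*w)*(2*w) = 4*w²)
T = -120 (T = (-30 + 27)*(8 + (6 + 26)) = -3*(8 + 32) = -3*40 = -120)
z(Q) = -120 - Q
-2264/z(p(1) - 1*7) = -2264/(-120 - (4*1² - 1*7)) = -2264/(-120 - (4*1 - 7)) = -2264/(-120 - (4 - 7)) = -2264/(-120 - 1*(-3)) = -2264/(-120 + 3) = -2264/(-117) = -2264*(-1/117) = 2264/117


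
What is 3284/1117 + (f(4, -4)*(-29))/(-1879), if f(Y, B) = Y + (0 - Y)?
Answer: 3284/1117 ≈ 2.9400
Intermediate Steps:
f(Y, B) = 0 (f(Y, B) = Y - Y = 0)
3284/1117 + (f(4, -4)*(-29))/(-1879) = 3284/1117 + (0*(-29))/(-1879) = 3284*(1/1117) + 0*(-1/1879) = 3284/1117 + 0 = 3284/1117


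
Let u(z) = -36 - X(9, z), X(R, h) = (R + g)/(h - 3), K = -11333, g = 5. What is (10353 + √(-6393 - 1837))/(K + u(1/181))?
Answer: -2805663/3079732 - 271*I*√8230/3079732 ≈ -0.91101 - 0.0079828*I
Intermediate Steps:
X(R, h) = (5 + R)/(-3 + h) (X(R, h) = (R + 5)/(h - 3) = (5 + R)/(-3 + h))
u(z) = -36 - 14/(-3 + z) (u(z) = -36 - (5 + 9)/(-3 + z) = -36 - 14/(-3 + z))
(10353 + √(-6393 - 1837))/(K + u(1/181)) = (10353 + √(-6393 - 1837))/(-11333 + 2*(47 - 18/181)/(-3 + 1/181)) = (10353 + √(-8230))/(-11333 + 2*(47 - 18*1/181)/(-3 + 1/181)) = (10353 + I*√8230)/(-11333 + 2*(47 - 18/181)/(-542/181)) = (10353 + I*√8230)/(-11333 + 2*(-181/542)*(8489/181)) = (10353 + I*√8230)/(-11333 - 8489/271) = (10353 + I*√8230)/(-3079732/271) = (10353 + I*√8230)*(-271/3079732) = -2805663/3079732 - 271*I*√8230/3079732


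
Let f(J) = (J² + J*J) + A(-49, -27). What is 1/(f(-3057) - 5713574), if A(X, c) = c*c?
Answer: 1/12977653 ≈ 7.7056e-8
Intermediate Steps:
A(X, c) = c²
f(J) = 729 + 2*J² (f(J) = (J² + J*J) + (-27)² = (J² + J²) + 729 = 2*J² + 729 = 729 + 2*J²)
1/(f(-3057) - 5713574) = 1/((729 + 2*(-3057)²) - 5713574) = 1/((729 + 2*9345249) - 5713574) = 1/((729 + 18690498) - 5713574) = 1/(18691227 - 5713574) = 1/12977653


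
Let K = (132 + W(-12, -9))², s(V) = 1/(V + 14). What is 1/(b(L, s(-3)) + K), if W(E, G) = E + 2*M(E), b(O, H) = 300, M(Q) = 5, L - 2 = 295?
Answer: 1/17200 ≈ 5.8140e-5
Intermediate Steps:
L = 297 (L = 2 + 295 = 297)
s(V) = 1/(14 + V)
W(E, G) = 10 + E (W(E, G) = E + 2*5 = E + 10 = 10 + E)
K = 16900 (K = (132 + (10 - 12))² = (132 - 2)² = 130² = 16900)
1/(b(L, s(-3)) + K) = 1/(300 + 16900) = 1/17200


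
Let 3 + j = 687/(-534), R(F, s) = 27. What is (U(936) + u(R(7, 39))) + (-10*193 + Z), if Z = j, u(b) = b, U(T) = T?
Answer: -172889/178 ≈ -971.29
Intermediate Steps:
j = -763/178 (j = -3 + 687/(-534) = -3 + 687*(-1/534) = -3 - 229/178 = -763/178 ≈ -4.2865)
Z = -763/178 ≈ -4.2865
(U(936) + u(R(7, 39))) + (-10*193 + Z) = (936 + 27) + (-10*193 - 763/178) = 963 + (-1930 - 763/178) = 963 - 344303/178 = -172889/178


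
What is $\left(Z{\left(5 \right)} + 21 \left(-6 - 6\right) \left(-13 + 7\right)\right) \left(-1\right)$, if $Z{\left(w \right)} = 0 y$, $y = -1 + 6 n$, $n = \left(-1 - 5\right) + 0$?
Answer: $-1512$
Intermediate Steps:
$n = -6$ ($n = -6 + 0 = -6$)
$y = -37$ ($y = -1 + 6 \left(-6\right) = -1 - 36 = -37$)
$Z{\left(w \right)} = 0$ ($Z{\left(w \right)} = 0 \left(-37\right) = 0$)
$\left(Z{\left(5 \right)} + 21 \left(-6 - 6\right) \left(-13 + 7\right)\right) \left(-1\right) = \left(0 + 21 \left(-6 - 6\right) \left(-13 + 7\right)\right) \left(-1\right) = \left(0 + 21 \left(\left(-12\right) \left(-6\right)\right)\right) \left(-1\right) = \left(0 + 21 \cdot 72\right) \left(-1\right) = \left(0 + 1512\right) \left(-1\right) = 1512 \left(-1\right) = -1512$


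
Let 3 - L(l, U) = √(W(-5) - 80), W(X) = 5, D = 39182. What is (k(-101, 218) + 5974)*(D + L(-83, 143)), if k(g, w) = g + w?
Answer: 238675835 - 30455*I*√3 ≈ 2.3868e+8 - 52750.0*I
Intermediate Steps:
L(l, U) = 3 - 5*I*√3 (L(l, U) = 3 - √(5 - 80) = 3 - √(-75) = 3 - 5*I*√3)
(k(-101, 218) + 5974)*(D + L(-83, 143)) = ((-101 + 218) + 5974)*(39182 + (3 - 5*I*√3)) = (117 + 5974)*(39185 - 5*I*√3) = 6091*(39185 - 5*I*√3) = 238675835 - 30455*I*√3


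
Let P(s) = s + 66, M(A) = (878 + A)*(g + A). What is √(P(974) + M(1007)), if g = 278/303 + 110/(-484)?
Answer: √84451376651070/6666 ≈ 1378.6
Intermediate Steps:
g = 4601/6666 (g = 278*(1/303) + 110*(-1/484) = 278/303 - 5/22 = 4601/6666 ≈ 0.69022)
M(A) = (878 + A)*(4601/6666 + A)
P(s) = 66 + s
√(P(974) + M(1007)) = √((66 + 974) + (2019839/3333 + 1007² + (5857349/6666)*1007)) = √(1040 + (2019839/3333 + 1014049 + 5898350443/6666)) = √(1040 + 12662040755/6666) = √(12668973395/6666) = √84451376651070/6666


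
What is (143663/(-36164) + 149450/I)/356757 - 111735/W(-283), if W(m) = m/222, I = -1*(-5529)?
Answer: 1769447827301091341299/20187474415896636 ≈ 87651.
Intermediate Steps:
I = 5529
W(m) = m/222 (W(m) = m*(1/222) = m/222)
(143663/(-36164) + 149450/I)/356757 - 111735/W(-283) = (143663/(-36164) + 149450/5529)/356757 - 111735/((1/222)*(-283)) = (143663*(-1/36164) + 149450*(1/5529))*(1/356757) - 111735/(-283/222) = (-143663/36164 + 149450/5529)*(1/356757) - 111735*(-222/283) = (4610397073/199950756)*(1/356757) + 24805170/283 = 4610397073/71333831858292 + 24805170/283 = 1769447827301091341299/20187474415896636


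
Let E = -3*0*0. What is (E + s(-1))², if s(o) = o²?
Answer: 1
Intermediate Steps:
E = 0 (E = 0*0 = 0)
(E + s(-1))² = (0 + (-1)²)² = (0 + 1)² = 1² = 1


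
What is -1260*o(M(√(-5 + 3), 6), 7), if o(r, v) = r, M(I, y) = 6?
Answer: -7560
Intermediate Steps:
-1260*o(M(√(-5 + 3), 6), 7) = -1260*6 = -7560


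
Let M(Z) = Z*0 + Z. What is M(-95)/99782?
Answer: -95/99782 ≈ -0.00095208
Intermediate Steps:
M(Z) = Z (M(Z) = 0 + Z = Z)
M(-95)/99782 = -95/99782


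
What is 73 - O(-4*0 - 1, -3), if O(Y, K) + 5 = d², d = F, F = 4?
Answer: 62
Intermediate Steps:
d = 4
O(Y, K) = 11 (O(Y, K) = -5 + 4² = -5 + 16 = 11)
73 - O(-4*0 - 1, -3) = 73 - 1*11 = 73 - 11 = 62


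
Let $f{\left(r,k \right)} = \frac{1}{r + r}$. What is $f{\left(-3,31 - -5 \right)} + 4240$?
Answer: $\frac{25439}{6} \approx 4239.8$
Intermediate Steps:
$f{\left(r,k \right)} = \frac{1}{2 r}$
$f{\left(-3,31 - -5 \right)} + 4240 = \frac{1}{2 \left(-3\right)} + 4240 = \frac{1}{2} \left(- \frac{1}{3}\right) + 4240 = - \frac{1}{6} + 4240 = \frac{25439}{6}$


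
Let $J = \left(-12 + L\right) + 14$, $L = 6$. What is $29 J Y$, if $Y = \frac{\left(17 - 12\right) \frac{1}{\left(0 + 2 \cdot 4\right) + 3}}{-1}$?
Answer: $- \frac{1160}{11} \approx -105.45$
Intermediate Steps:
$J = 8$ ($J = \left(-12 + 6\right) + 14 = -6 + 14 = 8$)
$Y = - \frac{5}{11}$ ($Y = \frac{5}{\left(0 + 8\right) + 3} \left(-1\right) = \frac{5}{8 + 3} \left(-1\right) = \frac{5}{11} \left(-1\right) = - \frac{5}{11} \approx -0.45455$)
$29 J Y = 29 \cdot 8 \left(- \frac{5}{11}\right) = 232 \left(- \frac{5}{11}\right) = - \frac{1160}{11}$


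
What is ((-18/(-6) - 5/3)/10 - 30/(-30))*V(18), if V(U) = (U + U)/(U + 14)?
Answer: 51/40 ≈ 1.2750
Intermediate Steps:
V(U) = 2*U/(14 + U) (V(U) = (2*U)/(14 + U) = 2*U/(14 + U))
((-18/(-6) - 5/3)/10 - 30/(-30))*V(18) = ((-18/(-6) - 5/3)/10 - 30/(-30))*(2*18/(14 + 18)) = ((-18*(-1/6) - 5*1/3)*(1/10) - 30*(-1/30))*(2*18/32) = ((3 - 5/3)*(1/10) + 1)*(2*18*(1/32)) = ((4/3)*(1/10) + 1)*(9/8) = (2/15 + 1)*(9/8) = (17/15)*(9/8) = 51/40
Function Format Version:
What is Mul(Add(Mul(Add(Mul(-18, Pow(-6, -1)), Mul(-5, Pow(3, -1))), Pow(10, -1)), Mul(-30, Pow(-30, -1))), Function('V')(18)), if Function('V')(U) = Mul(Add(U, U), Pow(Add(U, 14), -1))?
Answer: Rational(51, 40) ≈ 1.2750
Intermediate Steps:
Function('V')(U) = Mul(2, U, Pow(Add(14, U), -1)) (Function('V')(U) = Mul(Mul(2, U), Pow(Add(14, U), -1)) = Mul(2, U, Pow(Add(14, U), -1)))
Mul(Add(Mul(Add(Mul(-18, Pow(-6, -1)), Mul(-5, Pow(3, -1))), Pow(10, -1)), Mul(-30, Pow(-30, -1))), Function('V')(18)) = Mul(Add(Mul(Add(Mul(-18, Pow(-6, -1)), Mul(-5, Pow(3, -1))), Pow(10, -1)), Mul(-30, Pow(-30, -1))), Mul(2, 18, Pow(Add(14, 18), -1))) = Mul(Add(Mul(Add(Mul(-18, Rational(-1, 6)), Mul(-5, Rational(1, 3))), Rational(1, 10)), Mul(-30, Rational(-1, 30))), Mul(2, 18, Pow(32, -1))) = Mul(Add(Mul(Add(3, Rational(-5, 3)), Rational(1, 10)), 1), Mul(2, 18, Rational(1, 32))) = Mul(Add(Mul(Rational(4, 3), Rational(1, 10)), 1), Rational(9, 8)) = Mul(Add(Rational(2, 15), 1), Rational(9, 8)) = Mul(Rational(17, 15), Rational(9, 8)) = Rational(51, 40)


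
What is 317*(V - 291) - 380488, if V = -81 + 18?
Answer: -492706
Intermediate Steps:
V = -63
317*(V - 291) - 380488 = 317*(-63 - 291) - 380488 = 317*(-354) - 380488 = -112218 - 380488 = -492706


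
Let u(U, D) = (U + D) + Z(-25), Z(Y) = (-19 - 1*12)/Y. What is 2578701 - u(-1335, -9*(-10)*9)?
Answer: 64480619/25 ≈ 2.5792e+6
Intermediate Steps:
Z(Y) = -31/Y (Z(Y) = (-19 - 12)/Y = -31/Y)
u(U, D) = 31/25 + D + U (u(U, D) = (U + D) - 31/(-25) = (D + U) - 31*(-1/25) = (D + U) + 31/25 = 31/25 + D + U)
2578701 - u(-1335, -9*(-10)*9) = 2578701 - (31/25 - 9*(-10)*9 - 1335) = 2578701 - (31/25 + 90*9 - 1335) = 2578701 - (31/25 + 810 - 1335) = 2578701 - 1*(-13094/25) = 2578701 + 13094/25 = 64480619/25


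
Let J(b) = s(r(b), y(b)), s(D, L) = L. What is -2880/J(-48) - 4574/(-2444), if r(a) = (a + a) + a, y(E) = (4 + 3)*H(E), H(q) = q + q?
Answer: 52669/8554 ≈ 6.1572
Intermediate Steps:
H(q) = 2*q
y(E) = 14*E (y(E) = (4 + 3)*(2*E) = 7*(2*E) = 14*E)
r(a) = 3*a (r(a) = 2*a + a = 3*a)
J(b) = 14*b
-2880/J(-48) - 4574/(-2444) = -2880/(14*(-48)) - 4574/(-2444) = -2880/(-672) - 4574*(-1/2444) = -2880*(-1/672) + 2287/1222 = 30/7 + 2287/1222 = 52669/8554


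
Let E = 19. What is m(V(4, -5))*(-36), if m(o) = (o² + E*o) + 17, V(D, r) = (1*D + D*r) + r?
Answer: -2124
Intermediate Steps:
V(D, r) = D + r + D*r (V(D, r) = (D + D*r) + r = D + r + D*r)
m(o) = 17 + o² + 19*o (m(o) = (o² + 19*o) + 17 = 17 + o² + 19*o)
m(V(4, -5))*(-36) = (17 + (4 - 5 + 4*(-5))² + 19*(4 - 5 + 4*(-5)))*(-36) = (17 + (4 - 5 - 20)² + 19*(4 - 5 - 20))*(-36) = (17 + (-21)² + 19*(-21))*(-36) = (17 + 441 - 399)*(-36) = 59*(-36) = -2124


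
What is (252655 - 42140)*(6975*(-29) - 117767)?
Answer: -67373641630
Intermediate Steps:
(252655 - 42140)*(6975*(-29) - 117767) = 210515*(-202275 - 117767) = 210515*(-320042) = -67373641630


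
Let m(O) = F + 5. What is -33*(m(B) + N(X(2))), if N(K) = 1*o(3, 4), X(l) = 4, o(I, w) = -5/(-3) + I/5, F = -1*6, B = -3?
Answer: -209/5 ≈ -41.800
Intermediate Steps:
F = -6
o(I, w) = 5/3 + I/5 (o(I, w) = -5*(-⅓) + I*(⅕) = 5/3 + I/5)
m(O) = -1 (m(O) = -6 + 5 = -1)
N(K) = 34/15 (N(K) = 1*(5/3 + (⅕)*3) = 1*(5/3 + ⅗) = 1*(34/15) = 34/15)
-33*(m(B) + N(X(2))) = -33*(-1 + 34/15) = -33*19/15 = -209/5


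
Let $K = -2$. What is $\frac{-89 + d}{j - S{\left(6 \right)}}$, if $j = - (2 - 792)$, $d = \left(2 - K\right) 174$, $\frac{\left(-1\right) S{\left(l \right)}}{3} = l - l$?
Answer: $\frac{607}{790} \approx 0.76835$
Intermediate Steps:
$S{\left(l \right)} = 0$ ($S{\left(l \right)} = - 3 \left(l - l\right) = \left(-3\right) 0 = 0$)
$d = 696$ ($d = \left(2 - -2\right) 174 = \left(2 + 2\right) 174 = 4 \cdot 174 = 696$)
$j = 790$ ($j = - (2 - 792) = \left(-1\right) \left(-790\right) = 790$)
$\frac{-89 + d}{j - S{\left(6 \right)}} = \frac{-89 + 696}{790 - 0} = \frac{607}{790 + 0} = \frac{607}{790}$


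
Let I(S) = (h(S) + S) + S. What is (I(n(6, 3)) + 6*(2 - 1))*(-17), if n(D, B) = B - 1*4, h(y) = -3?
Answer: -17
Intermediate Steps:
n(D, B) = -4 + B (n(D, B) = B - 4 = -4 + B)
I(S) = -3 + 2*S (I(S) = (-3 + S) + S = -3 + 2*S)
(I(n(6, 3)) + 6*(2 - 1))*(-17) = ((-3 + 2*(-4 + 3)) + 6*(2 - 1))*(-17) = ((-3 + 2*(-1)) + 6*1)*(-17) = ((-3 - 2) + 6)*(-17) = (-5 + 6)*(-17) = 1*(-17) = -17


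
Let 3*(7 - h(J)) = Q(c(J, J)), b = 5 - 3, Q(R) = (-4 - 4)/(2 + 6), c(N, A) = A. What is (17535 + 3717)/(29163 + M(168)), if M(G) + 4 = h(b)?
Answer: 63756/87499 ≈ 0.72865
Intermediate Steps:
Q(R) = -1 (Q(R) = -8/8 = -8*1/8 = -1)
b = 2
h(J) = 22/3 (h(J) = 7 - 1/3*(-1) = 7 + 1/3 = 22/3)
M(G) = 10/3 (M(G) = -4 + 22/3 = 10/3)
(17535 + 3717)/(29163 + M(168)) = (17535 + 3717)/(29163 + 10/3) = 21252/(87499/3) = 21252*(3/87499) = 63756/87499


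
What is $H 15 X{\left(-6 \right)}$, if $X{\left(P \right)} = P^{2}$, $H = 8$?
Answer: $4320$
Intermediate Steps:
$H 15 X{\left(-6 \right)} = 8 \cdot 15 \left(-6\right)^{2} = 120 \cdot 36 = 4320$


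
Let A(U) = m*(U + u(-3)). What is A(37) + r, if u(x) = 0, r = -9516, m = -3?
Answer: -9627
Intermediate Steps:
A(U) = -3*U (A(U) = -3*(U + 0) = -3*U)
A(37) + r = -3*37 - 9516 = -111 - 9516 = -9627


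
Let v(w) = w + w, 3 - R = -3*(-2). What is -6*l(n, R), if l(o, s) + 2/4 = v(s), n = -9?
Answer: 39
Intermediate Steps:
R = -3 (R = 3 - (-3)*(-2) = 3 - 1*6 = 3 - 6 = -3)
v(w) = 2*w
l(o, s) = -1/2 + 2*s
-6*l(n, R) = -6*(-1/2 + 2*(-3)) = -6*(-1/2 - 6) = -6*(-13/2) = 39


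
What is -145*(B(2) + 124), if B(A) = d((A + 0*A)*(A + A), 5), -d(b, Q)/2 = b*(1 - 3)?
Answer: -22620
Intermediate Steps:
d(b, Q) = 4*b (d(b, Q) = -2*b*(1 - 3) = -2*b*(-2) = -(-4)*b = 4*b)
B(A) = 8*A² (B(A) = 4*((A + 0*A)*(A + A)) = 4*((A + 0)*(2*A)) = 4*(A*(2*A)) = 4*(2*A²) = 8*A²)
-145*(B(2) + 124) = -145*(8*2² + 124) = -145*(8*4 + 124) = -145*(32 + 124) = -145*156 = -22620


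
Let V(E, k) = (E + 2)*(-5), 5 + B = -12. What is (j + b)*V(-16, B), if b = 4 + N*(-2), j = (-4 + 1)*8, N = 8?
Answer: -2520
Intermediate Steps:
B = -17 (B = -5 - 12 = -17)
V(E, k) = -10 - 5*E (V(E, k) = (2 + E)*(-5) = -10 - 5*E)
j = -24 (j = -3*8 = -24)
b = -12 (b = 4 + 8*(-2) = 4 - 16 = -12)
(j + b)*V(-16, B) = (-24 - 12)*(-10 - 5*(-16)) = -36*(-10 + 80) = -36*70 = -2520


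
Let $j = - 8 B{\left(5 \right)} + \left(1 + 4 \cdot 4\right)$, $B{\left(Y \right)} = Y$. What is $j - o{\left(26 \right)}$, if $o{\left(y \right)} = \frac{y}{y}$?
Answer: $-24$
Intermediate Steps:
$o{\left(y \right)} = 1$
$j = -23$ ($j = \left(-8\right) 5 + \left(1 + 4 \cdot 4\right) = -40 + \left(1 + 16\right) = -40 + 17 = -23$)
$j - o{\left(26 \right)} = -23 - 1 = -24$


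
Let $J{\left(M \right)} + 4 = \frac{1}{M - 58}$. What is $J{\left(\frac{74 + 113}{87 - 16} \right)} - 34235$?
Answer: $- \frac{134593580}{3931} \approx -34239.0$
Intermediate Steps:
$J{\left(M \right)} = -4 + \frac{1}{-58 + M}$ ($J{\left(M \right)} = -4 + \frac{1}{M - 58} = -4 + \frac{1}{-58 + M}$)
$J{\left(\frac{74 + 113}{87 - 16} \right)} - 34235 = \frac{233 - 4 \frac{74 + 113}{87 - 16}}{-58 + \frac{74 + 113}{87 - 16}} - 34235 = \frac{233 - 4 \cdot \frac{187}{71}}{-58 + \frac{187}{71}} - 34235 = \frac{233 - 4 \cdot 187 \cdot \frac{1}{71}}{-58 + 187 \cdot \frac{1}{71}} - 34235 = \frac{233 - \frac{748}{71}}{-58 + \frac{187}{71}} - 34235 = \frac{233 - \frac{748}{71}}{- \frac{3931}{71}} - 34235 = \left(- \frac{71}{3931}\right) \frac{15795}{71} - 34235 = - \frac{15795}{3931} - 34235 = - \frac{134593580}{3931}$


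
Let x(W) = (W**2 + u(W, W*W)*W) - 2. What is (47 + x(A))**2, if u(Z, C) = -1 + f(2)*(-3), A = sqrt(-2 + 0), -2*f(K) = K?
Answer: 1841 + 172*I*sqrt(2) ≈ 1841.0 + 243.24*I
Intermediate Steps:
f(K) = -K/2
A = I*sqrt(2) (A = sqrt(-2) = I*sqrt(2) ≈ 1.4142*I)
u(Z, C) = 2 (u(Z, C) = -1 - 1/2*2*(-3) = -1 - 1*(-3) = -1 + 3 = 2)
x(W) = -2 + W**2 + 2*W (x(W) = (W**2 + 2*W) - 2 = -2 + W**2 + 2*W)
(47 + x(A))**2 = (47 + (-2 + (I*sqrt(2))**2 + 2*(I*sqrt(2))))**2 = (47 + (-2 - 2 + 2*I*sqrt(2)))**2 = (47 + (-4 + 2*I*sqrt(2)))**2 = (43 + 2*I*sqrt(2))**2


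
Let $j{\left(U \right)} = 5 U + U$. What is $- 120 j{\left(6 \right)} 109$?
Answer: $-470880$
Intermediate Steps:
$j{\left(U \right)} = 6 U$
$- 120 j{\left(6 \right)} 109 = - 120 \cdot 6 \cdot 6 \cdot 109 = \left(-120\right) 36 \cdot 109 = \left(-4320\right) 109 = -470880$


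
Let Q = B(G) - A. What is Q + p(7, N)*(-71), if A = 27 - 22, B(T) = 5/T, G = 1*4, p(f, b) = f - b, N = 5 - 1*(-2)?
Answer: -15/4 ≈ -3.7500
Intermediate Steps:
N = 7 (N = 5 + 2 = 7)
G = 4
A = 5
Q = -15/4 (Q = 5/4 - 1*5 = 5*(¼) - 5 = 5/4 - 5 = -15/4 ≈ -3.7500)
Q + p(7, N)*(-71) = -15/4 + (7 - 1*7)*(-71) = -15/4 + (7 - 7)*(-71) = -15/4 + 0*(-71) = -15/4 + 0 = -15/4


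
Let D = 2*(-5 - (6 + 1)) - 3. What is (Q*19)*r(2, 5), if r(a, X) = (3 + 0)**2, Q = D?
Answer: -4617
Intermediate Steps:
D = -27 (D = 2*(-5 - 1*7) - 3 = 2*(-5 - 7) - 3 = 2*(-12) - 3 = -24 - 3 = -27)
Q = -27
r(a, X) = 9 (r(a, X) = 3**2 = 9)
(Q*19)*r(2, 5) = -27*19*9 = -513*9 = -4617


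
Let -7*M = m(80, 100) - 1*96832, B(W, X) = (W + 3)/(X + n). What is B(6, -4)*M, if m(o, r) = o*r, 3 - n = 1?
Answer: -399744/7 ≈ -57106.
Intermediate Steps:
n = 2 (n = 3 - 1*1 = 3 - 1 = 2)
B(W, X) = (3 + W)/(2 + X) (B(W, X) = (W + 3)/(X + 2) = (3 + W)/(2 + X))
M = 88832/7 (M = -(80*100 - 1*96832)/7 = -(8000 - 96832)/7 = -⅐*(-88832) = 88832/7 ≈ 12690.)
B(6, -4)*M = ((3 + 6)/(2 - 4))*(88832/7) = (9/(-2))*(88832/7) = -½*9*(88832/7) = -9/2*88832/7 = -399744/7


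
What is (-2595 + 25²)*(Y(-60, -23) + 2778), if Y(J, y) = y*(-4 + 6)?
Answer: -5382040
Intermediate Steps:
Y(J, y) = 2*y (Y(J, y) = y*2 = 2*y)
(-2595 + 25²)*(Y(-60, -23) + 2778) = (-2595 + 25²)*(2*(-23) + 2778) = (-2595 + 625)*(-46 + 2778) = -1970*2732 = -5382040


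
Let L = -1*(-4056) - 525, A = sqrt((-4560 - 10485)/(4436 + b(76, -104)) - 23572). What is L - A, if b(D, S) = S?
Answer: 3531 - I*sqrt(34042983)/38 ≈ 3531.0 - 153.54*I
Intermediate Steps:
A = I*sqrt(34042983)/38 (A = sqrt((-4560 - 10485)/(4436 - 104) - 23572) = sqrt(-15045/4332 - 23572) = sqrt(-15045*1/4332 - 23572) = sqrt(-5015/1444 - 23572) = sqrt(-34042983/1444) = I*sqrt(34042983)/38 ≈ 153.54*I)
L = 3531 (L = 4056 - 525 = 3531)
L - A = 3531 - I*sqrt(34042983)/38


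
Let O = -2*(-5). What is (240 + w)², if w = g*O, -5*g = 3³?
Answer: 34596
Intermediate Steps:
g = -27/5 (g = -⅕*3³ = -⅕*27 = -27/5 ≈ -5.4000)
O = 10
w = -54 (w = -27/5*10 = -54)
(240 + w)² = (240 - 54)² = 186² = 34596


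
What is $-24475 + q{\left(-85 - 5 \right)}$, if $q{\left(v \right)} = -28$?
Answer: $-24503$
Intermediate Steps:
$-24475 + q{\left(-85 - 5 \right)} = -24475 - 28 = -24503$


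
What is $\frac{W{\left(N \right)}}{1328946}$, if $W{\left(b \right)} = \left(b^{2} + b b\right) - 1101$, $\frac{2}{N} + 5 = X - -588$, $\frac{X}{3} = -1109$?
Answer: $- \frac{1036252391}{1250793343632} \approx -0.00082848$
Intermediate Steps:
$X = -3327$ ($X = 3 \left(-1109\right) = -3327$)
$N = - \frac{1}{1372}$ ($N = \frac{2}{-5 - 2739} = \frac{2}{-2744} = 2 \left(- \frac{1}{2744}\right) = - \frac{1}{1372} \approx -0.00072886$)
$W{\left(b \right)} = -1101 + 2 b^{2}$ ($W{\left(b \right)} = \left(b^{2} + b^{2}\right) - 1101 = 2 b^{2} - 1101 = -1101 + 2 b^{2}$)
$\frac{W{\left(N \right)}}{1328946} = \frac{-1101 + 2 \left(- \frac{1}{1372}\right)^{2}}{1328946} = \left(-1101 + 2 \cdot \frac{1}{1882384}\right) \frac{1}{1328946} = \left(-1101 + \frac{1}{941192}\right) \frac{1}{1328946} = \left(- \frac{1036252391}{941192}\right) \frac{1}{1328946} = - \frac{1036252391}{1250793343632}$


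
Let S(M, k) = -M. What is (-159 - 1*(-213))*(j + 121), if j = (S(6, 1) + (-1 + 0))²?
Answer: 9180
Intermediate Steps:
j = 49 (j = (-1*6 + (-1 + 0))² = (-6 - 1)² = (-7)² = 49)
(-159 - 1*(-213))*(j + 121) = (-159 - 1*(-213))*(49 + 121) = (-159 + 213)*170 = 54*170 = 9180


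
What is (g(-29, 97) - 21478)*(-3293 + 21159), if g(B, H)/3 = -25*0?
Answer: -383725948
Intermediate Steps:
g(B, H) = 0 (g(B, H) = 3*(-25*0) = 3*0 = 0)
(g(-29, 97) - 21478)*(-3293 + 21159) = (0 - 21478)*(-3293 + 21159) = -21478*17866 = -383725948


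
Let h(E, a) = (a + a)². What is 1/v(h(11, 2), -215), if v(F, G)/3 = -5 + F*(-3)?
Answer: -1/159 ≈ -0.0062893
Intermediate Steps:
h(E, a) = 4*a² (h(E, a) = (2*a)² = 4*a²)
v(F, G) = -15 - 9*F (v(F, G) = 3*(-5 + F*(-3)) = 3*(-5 - 3*F) = -15 - 9*F)
1/v(h(11, 2), -215) = 1/(-15 - 36*2²) = 1/(-15 - 36*4) = 1/(-15 - 9*16) = 1/(-15 - 144) = 1/(-159) = -1/159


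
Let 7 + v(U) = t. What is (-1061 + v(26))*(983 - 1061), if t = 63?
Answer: 78390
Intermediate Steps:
v(U) = 56 (v(U) = -7 + 63 = 56)
(-1061 + v(26))*(983 - 1061) = (-1061 + 56)*(983 - 1061) = -1005*(-78) = 78390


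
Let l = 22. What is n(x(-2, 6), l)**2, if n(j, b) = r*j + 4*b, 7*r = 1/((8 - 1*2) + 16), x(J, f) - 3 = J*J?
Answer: 3751969/484 ≈ 7752.0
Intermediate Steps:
x(J, f) = 3 + J**2 (x(J, f) = 3 + J*J = 3 + J**2)
r = 1/154 (r = 1/(7*((8 - 1*2) + 16)) = 1/(7*((8 - 2) + 16)) = 1/(7*(6 + 16)) = (1/7)/22 = (1/7)*(1/22) = 1/154 ≈ 0.0064935)
n(j, b) = 4*b + j/154 (n(j, b) = j/154 + 4*b = 4*b + j/154)
n(x(-2, 6), l)**2 = (4*22 + (3 + (-2)**2)/154)**2 = (88 + (3 + 4)/154)**2 = (88 + (1/154)*7)**2 = (88 + 1/22)**2 = (1937/22)**2 = 3751969/484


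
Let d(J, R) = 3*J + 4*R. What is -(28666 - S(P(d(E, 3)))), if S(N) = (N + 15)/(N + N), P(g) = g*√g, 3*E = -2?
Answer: -57331/2 + 3*√10/40 ≈ -28665.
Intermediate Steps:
E = -⅔ (E = (⅓)*(-2) = -⅔ ≈ -0.66667)
P(g) = g^(3/2)
S(N) = (15 + N)/(2*N) (S(N) = (15 + N)/((2*N)) = (15 + N)*(1/(2*N)) = (15 + N)/(2*N))
-(28666 - S(P(d(E, 3)))) = -(28666 - (15 + (3*(-⅔) + 4*3)^(3/2))/(2*((3*(-⅔) + 4*3)^(3/2)))) = -(28666 - (15 + (-2 + 12)^(3/2))/(2*((-2 + 12)^(3/2)))) = -(28666 - (15 + 10^(3/2))/(2*(10^(3/2)))) = -(28666 - (15 + 10*√10)/(2*(10*√10))) = -(28666 - √10/100*(15 + 10*√10)/2) = -(28666 - √10*(15 + 10*√10)/200) = -28666 + √10*(15 + 10*√10)/200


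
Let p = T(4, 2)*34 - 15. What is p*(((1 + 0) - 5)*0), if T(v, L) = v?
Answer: 0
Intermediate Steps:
p = 121 (p = 4*34 - 15 = 136 - 15 = 121)
p*(((1 + 0) - 5)*0) = 121*(((1 + 0) - 5)*0) = 121*((1 - 5)*0) = 121*(-4*0) = 121*0 = 0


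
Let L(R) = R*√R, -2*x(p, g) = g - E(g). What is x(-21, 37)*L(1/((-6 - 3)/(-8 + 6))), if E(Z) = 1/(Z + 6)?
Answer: -530*√2/387 ≈ -1.9368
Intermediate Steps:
E(Z) = 1/(6 + Z)
x(p, g) = 1/(2*(6 + g)) - g/2 (x(p, g) = -(g - 1/(6 + g))/2 = 1/(2*(6 + g)) - g/2)
L(R) = R^(3/2)
x(-21, 37)*L(1/((-6 - 3)/(-8 + 6))) = ((1 - 1*37*(6 + 37))/(2*(6 + 37)))*(1/((-6 - 3)/(-8 + 6)))^(3/2) = ((½)*(1 - 1*37*43)/43)*(1/(-9/(-2)))^(3/2) = ((½)*(1/43)*(1 - 1591))*(1/(-9*(-½)))^(3/2) = ((½)*(1/43)*(-1590))*(1/(9/2))^(3/2) = -530*√2/387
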